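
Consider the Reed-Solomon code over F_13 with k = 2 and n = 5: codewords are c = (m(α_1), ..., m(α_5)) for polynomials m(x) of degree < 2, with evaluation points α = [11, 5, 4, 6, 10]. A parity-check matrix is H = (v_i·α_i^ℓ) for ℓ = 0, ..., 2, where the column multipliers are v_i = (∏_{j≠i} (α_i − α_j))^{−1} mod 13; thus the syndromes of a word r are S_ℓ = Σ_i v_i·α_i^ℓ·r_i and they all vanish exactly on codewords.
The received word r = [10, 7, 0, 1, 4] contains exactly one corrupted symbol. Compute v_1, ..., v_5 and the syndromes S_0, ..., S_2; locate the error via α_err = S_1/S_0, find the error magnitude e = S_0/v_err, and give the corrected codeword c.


S = (4, 1, 10), error at position 5, error magnitude e = 1, c = [10, 7, 0, 1, 3].

Step 1: column multipliers v_i = (∏_{j≠i}(α_i − α_j))^{−1} mod 13.
  i = 1 (α = 11): (11−5)(11−4)(11−6)(11−10) = 6·7·5·1 = 210 ≡ 2, so v_1 = 2^{−1} = 7 (mod 13).
  i = 2 (α = 5): (5−11)(5−4)(5−6)(5−10) = (−6)·1·(−1)·(−5) = −30 ≡ 9, so v_2 = 9^{−1} = 3 (mod 13).
  i = 3 (α = 4): (4−11)(4−5)(4−6)(4−10) = (−7)·(−1)·(−2)·(−6) = 84 ≡ 6, so v_3 = 6^{−1} = 11 (mod 13).
  i = 4 (α = 6): (6−11)(6−5)(6−4)(6−10) = (−5)·1·2·(−4) = 40 ≡ 1, so v_4 = 1^{−1} = 1 (mod 13).
  i = 5 (α = 10): (10−11)(10−5)(10−4)(10−6) = (−1)·5·6·4 = −120 ≡ 10, so v_5 = 10^{−1} = 4 (mod 13).
  v = [7, 3, 11, 1, 4].
Step 2: syndromes of r = [10, 7, 0, 1, 4] (all sums mod 13).
  S_0 = Σ v_i r_i = 7·10 + 3·7 + 11·0 + 1·1 + 4·4 = 108 ≡ 4.
  S_1 = Σ v_i α_i r_i = 7·11·10 + 3·5·7 + 11·4·0 + 1·6·1 + 4·10·4 = 1041 ≡ 1.
  α_i^2 mod 13 = [4, 12, 3, 10, 9].
  S_2 = Σ v_i α_i^2 r_i = 7·4·10 + 3·12·7 + 11·3·0 + 1·10·1 + 4·9·4 = 686 ≡ 10.
  S = (4, 1, 10) ≠ 0, so r is not a codeword (an error is present).
Step 3: locate the error. For a single error e at position i, S_ℓ = v_i·e·α_i^ℓ, so α_err = S_1/S_0.
  S_0^{−1} = 4^{−1} = 10 (mod 13), so α_err = 1·10 = 10 ≡ 10 = α_5. Error position i = 5.
  Consistency check: S_2/S_1 = 10·1 = 10 ≡ 10 = α_err ✓ (single-error assumption holds).
Step 4: error magnitude e = S_0/v_5 = S_0·∏_{j≠5}(α_5 − α_j) = 4·10 = 40 ≡ 1 (mod 13).
Step 5: correct position 5: c_5 = r_5 − e = 4 − 1 ≡ 3 (mod 13). Hence c = [10, 7, 0, 1, 3].
  Check: interpolating c through the α_i gives m(x) = 11 + 7·x (degree < 2) with m(α_i) = c_i for every i, so c is indeed a codeword.


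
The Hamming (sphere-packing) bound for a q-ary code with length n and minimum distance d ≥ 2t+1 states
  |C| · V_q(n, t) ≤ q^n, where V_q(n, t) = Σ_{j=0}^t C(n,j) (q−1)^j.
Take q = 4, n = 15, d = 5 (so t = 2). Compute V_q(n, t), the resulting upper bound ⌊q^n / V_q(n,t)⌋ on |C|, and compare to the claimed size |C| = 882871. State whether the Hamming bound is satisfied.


V_q(n, t) = 991, q^n = 1073741824, Hamming bound = 1083493, |C| = 882871 ≤ bound (satisfied).

Step 1: Compute V_q(n, t) = Σ_{j=0}^2 C(n, j) (q−1)^j.
  j = 0: C(15,0)·(3)^0 = 1·1 = 1.
  j = 1: C(15,1)·(3)^1 = 15·3 = 45.
  j = 2: C(15,2)·(3)^2 = 105·9 = 945.
  V_q(n, t) = 1 + 45 + 945 = 991.
Step 2: q^n = 4^15 = 1073741824.
Step 3: Hamming bound ⌊q^n / V_q(n,t)⌋ = ⌊1073741824/991⌋ = 1083493.
Step 4: Compare |C| = 882871 to 1083493: satisfied.
The claimed |C| lies below the Hamming bound.


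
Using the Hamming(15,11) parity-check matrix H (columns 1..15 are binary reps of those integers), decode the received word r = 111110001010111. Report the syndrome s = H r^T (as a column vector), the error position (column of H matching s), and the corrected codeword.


s = (1, 1, 1, 1)^T, error position = 15, corrected codeword c = 111110001010110

Compute s = H r^T mod 2 one row at a time:
  s_1 = 0 + 1 + 0 + 1 + 0 + 1 + 1 + 1 = 5 ≡ 1 (mod 2).
  s_2 = 1 + 1 + 0 + 0 + 0 + 1 + 1 + 1 = 5 ≡ 1 (mod 2).
  s_3 = 1 + 1 + 0 + 0 + 0 + 1 + 1 + 1 = 5 ≡ 1 (mod 2).
  s_4 = 1 + 1 + 1 + 0 + 1 + 1 + 1 + 1 = 7 ≡ 1 (mod 2).
s = (1, 1, 1, 1)^T — this equals column 15 of H (binary 1111), so error is at position 15.
Correct: flip bit 15 of r = 111110001010111 to get c = 111110001010110.


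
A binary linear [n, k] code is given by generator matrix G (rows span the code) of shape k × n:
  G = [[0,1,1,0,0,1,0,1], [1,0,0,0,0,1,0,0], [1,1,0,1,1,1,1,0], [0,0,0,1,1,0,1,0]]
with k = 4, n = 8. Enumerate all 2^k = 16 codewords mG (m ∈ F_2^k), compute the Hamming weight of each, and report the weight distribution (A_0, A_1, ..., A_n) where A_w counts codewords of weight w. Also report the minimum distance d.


Weight distribution: A_0 = 1, A_1 = 1, A_2 = 1, A_3 = 4, A_4 = 3, A_5 = 1, A_6 = 3, A_7 = 2. Minimum distance d = 1.

Enumerate all 2^4 = 16 messages m ∈ F_2^4.
For each, compute codeword c = mG in F_2^8, then tally its weight.
  m = 0000 → c = 00000000, weight = 0.
  m = 1000 → c = 01100101, weight = 4.
  m = 0100 → c = 10000100, weight = 2.
  m = 1100 → c = 11100001, weight = 4.
  m = 0010 → c = 11011110, weight = 6.
  m = 1010 → c = 10111011, weight = 6.
  m = 0110 → c = 01011010, weight = 4.
  m = 1110 → c = 00111111, weight = 6.
  m = 0001 → c = 00011010, weight = 3.
  m = 1001 → c = 01111111, weight = 7.
  m = 0101 → c = 10011110, weight = 5.
  m = 1101 → c = 11111011, weight = 7.
  m = 0011 → c = 11000100, weight = 3.
  m = 1011 → c = 10100001, weight = 3.
  m = 0111 → c = 01000000, weight = 1.
  m = 1111 → c = 00100101, weight = 3.
Tally weights:
  weight 0: 1 codewords.
  weight 1: 1 codewords.
  weight 2: 1 codewords.
  weight 3: 4 codewords.
  weight 4: 3 codewords.
  weight 5: 1 codewords.
  weight 6: 3 codewords.
  weight 7: 2 codewords.
Minimum distance d = smallest w > 0 with A_w > 0 = 1.
Sanity: Σ A_w = 16 = 2^4 = 16 ✓.


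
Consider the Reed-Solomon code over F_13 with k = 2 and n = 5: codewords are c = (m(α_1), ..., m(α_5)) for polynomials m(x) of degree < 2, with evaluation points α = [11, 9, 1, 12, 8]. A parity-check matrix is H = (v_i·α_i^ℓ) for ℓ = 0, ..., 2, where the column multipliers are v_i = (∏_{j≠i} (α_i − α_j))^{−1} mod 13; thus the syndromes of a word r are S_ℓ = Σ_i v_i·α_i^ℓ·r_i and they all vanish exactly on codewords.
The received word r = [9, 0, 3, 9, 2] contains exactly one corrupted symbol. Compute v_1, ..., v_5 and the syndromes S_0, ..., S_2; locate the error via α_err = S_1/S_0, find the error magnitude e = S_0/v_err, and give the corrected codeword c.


S = (1, 12, 1), error at position 4, error magnitude e = 2, c = [9, 0, 3, 7, 2].

Step 1: column multipliers v_i = (∏_{j≠i}(α_i − α_j))^{−1} mod 13.
  i = 1 (α = 11): (11−9)(11−1)(11−12)(11−8) = 2·10·(−1)·3 = −60 ≡ 5, so v_1 = 5^{−1} = 8 (mod 13).
  i = 2 (α = 9): (9−11)(9−1)(9−12)(9−8) = (−2)·8·(−3)·1 = 48 ≡ 9, so v_2 = 9^{−1} = 3 (mod 13).
  i = 3 (α = 1): (1−11)(1−9)(1−12)(1−8) = (−10)·(−8)·(−11)·(−7) = 6160 ≡ 11, so v_3 = 11^{−1} = 6 (mod 13).
  i = 4 (α = 12): (12−11)(12−9)(12−1)(12−8) = 1·3·11·4 = 132 ≡ 2, so v_4 = 2^{−1} = 7 (mod 13).
  i = 5 (α = 8): (8−11)(8−9)(8−1)(8−12) = (−3)·(−1)·7·(−4) = −84 ≡ 7, so v_5 = 7^{−1} = 2 (mod 13).
  v = [8, 3, 6, 7, 2].
Step 2: syndromes of r = [9, 0, 3, 9, 2] (all sums mod 13).
  S_0 = Σ v_i r_i = 8·9 + 3·0 + 6·3 + 7·9 + 2·2 = 157 ≡ 1.
  S_1 = Σ v_i α_i r_i = 8·11·9 + 3·9·0 + 6·1·3 + 7·12·9 + 2·8·2 = 1598 ≡ 12.
  α_i^2 mod 13 = [4, 3, 1, 1, 12].
  S_2 = Σ v_i α_i^2 r_i = 8·4·9 + 3·3·0 + 6·1·3 + 7·1·9 + 2·12·2 = 417 ≡ 1.
  S = (1, 12, 1) ≠ 0, so r is not a codeword (an error is present).
Step 3: locate the error. For a single error e at position i, S_ℓ = v_i·e·α_i^ℓ, so α_err = S_1/S_0.
  S_0^{−1} = 1^{−1} = 1 (mod 13), so α_err = 12·1 = 12 ≡ 12 = α_4. Error position i = 4.
  Consistency check: S_2/S_1 = 1·12 = 12 ≡ 12 = α_err ✓ (single-error assumption holds).
Step 4: error magnitude e = S_0/v_4 = S_0·∏_{j≠4}(α_4 − α_j) = 1·2 = 2 ≡ 2 (mod 13).
Step 5: correct position 4: c_4 = r_4 − e = 9 − 2 ≡ 7 (mod 13). Hence c = [9, 0, 3, 7, 2].
  Check: interpolating c through the α_i gives m(x) = 5 + 11·x (degree < 2) with m(α_i) = c_i for every i, so c is indeed a codeword.


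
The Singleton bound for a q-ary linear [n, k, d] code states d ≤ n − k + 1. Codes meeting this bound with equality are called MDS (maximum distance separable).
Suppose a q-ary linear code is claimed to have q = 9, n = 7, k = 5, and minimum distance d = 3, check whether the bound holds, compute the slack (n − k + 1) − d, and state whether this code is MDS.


Singleton RHS = n − k + 1 = 3, slack = 0, bound satisfied, MDS.

Singleton bound: d ≤ n − k + 1.
Here n = 7, k = 5, so n − k + 1 = 3.
Given d = 3, check d ≤ 3: YES.
Slack = (n − k + 1) − d = 0.
The code is MDS (slack = 0).
Description: the claimed parameters are [7, 5, 3]_9; such a code would be MDS (meets Singleton bound).


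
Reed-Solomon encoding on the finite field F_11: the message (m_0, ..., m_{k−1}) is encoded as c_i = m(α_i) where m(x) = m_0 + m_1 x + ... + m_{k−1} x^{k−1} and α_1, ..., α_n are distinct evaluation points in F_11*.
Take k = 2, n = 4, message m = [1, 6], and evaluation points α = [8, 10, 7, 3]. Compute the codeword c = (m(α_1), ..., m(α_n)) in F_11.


c = [5, 6, 10, 8]

Message polynomial: m(x) = 1 + 6·x (mod 11).
For each evaluation point α_i, compute m(α_i) mod 11:
  α_1 = 8: Horner steps 6 → 5, so m(8) = 5.
  α_2 = 10: Horner steps 6 → 6, so m(10) = 6.
  α_3 = 7: Horner steps 6 → 10, so m(7) = 10.
  α_4 = 3: Horner steps 6 → 8, so m(3) = 8.
Codeword c = [5, 6, 10, 8] ∈ F_11^4.


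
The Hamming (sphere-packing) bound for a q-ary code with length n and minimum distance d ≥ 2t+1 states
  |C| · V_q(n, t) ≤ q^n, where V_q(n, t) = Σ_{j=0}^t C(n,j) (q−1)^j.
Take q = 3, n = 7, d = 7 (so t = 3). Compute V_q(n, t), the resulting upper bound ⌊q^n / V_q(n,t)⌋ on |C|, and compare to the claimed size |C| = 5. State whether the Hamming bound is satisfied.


V_q(n, t) = 379, q^n = 2187, Hamming bound = 5, |C| = 5 ≤ bound (satisfied).

Step 1: Compute V_q(n, t) = Σ_{j=0}^3 C(n, j) (q−1)^j.
  j = 0: C(7,0)·(2)^0 = 1·1 = 1.
  j = 1: C(7,1)·(2)^1 = 7·2 = 14.
  j = 2: C(7,2)·(2)^2 = 21·4 = 84.
  j = 3: C(7,3)·(2)^3 = 35·8 = 280.
  V_q(n, t) = 1 + 14 + 84 + 280 = 379.
Step 2: q^n = 3^7 = 2187.
Step 3: Hamming bound ⌊q^n / V_q(n,t)⌋ = ⌊2187/379⌋ = 5.
Step 4: Compare |C| = 5 to 5: satisfied.
The claimed |C| lies at the Hamming bound (tight).


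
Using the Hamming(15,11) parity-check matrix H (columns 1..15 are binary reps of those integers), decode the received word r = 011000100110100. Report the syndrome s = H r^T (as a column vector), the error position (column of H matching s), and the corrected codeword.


s = (1, 0, 1, 0)^T, error position = 10, corrected codeword c = 011000100010100

Compute s = H r^T mod 2 one row at a time:
  s_1 = 0 + 0 + 1 + 1 + 0 + 1 + 0 + 0 = 3 ≡ 1 (mod 2).
  s_2 = 0 + 0 + 0 + 1 + 0 + 1 + 0 + 0 = 2 ≡ 0 (mod 2).
  s_3 = 1 + 1 + 0 + 1 + 1 + 1 + 0 + 0 = 5 ≡ 1 (mod 2).
  s_4 = 0 + 1 + 0 + 1 + 0 + 1 + 1 + 0 = 4 ≡ 0 (mod 2).
s = (1, 0, 1, 0)^T — this equals column 10 of H (binary 1010), so error is at position 10.
Correct: flip bit 10 of r = 011000100110100 to get c = 011000100010100.


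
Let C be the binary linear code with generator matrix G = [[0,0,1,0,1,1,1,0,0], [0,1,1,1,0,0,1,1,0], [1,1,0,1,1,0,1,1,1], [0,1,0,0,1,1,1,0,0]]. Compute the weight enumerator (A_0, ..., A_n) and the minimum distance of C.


Weight distribution: A_0 = 1, A_2 = 1, A_3 = 1, A_4 = 5, A_5 = 4, A_6 = 1, A_7 = 3. Minimum distance d = 2.

Enumerate all 2^4 = 16 messages m ∈ F_2^4.
For each, compute codeword c = mG in F_2^9, then tally its weight.
  m = 0000 → c = 000000000, weight = 0.
  m = 1000 → c = 001011100, weight = 4.
  m = 0100 → c = 011100110, weight = 5.
  m = 1100 → c = 010111010, weight = 5.
  m = 0010 → c = 110110111, weight = 7.
  m = 1010 → c = 111101011, weight = 7.
  m = 0110 → c = 101010001, weight = 4.
  m = 1110 → c = 100001101, weight = 4.
  m = 0001 → c = 010011100, weight = 4.
  m = 1001 → c = 011000000, weight = 2.
  m = 0101 → c = 001111010, weight = 5.
  m = 1101 → c = 000100110, weight = 3.
  m = 0011 → c = 100101011, weight = 5.
  m = 1011 → c = 101110111, weight = 7.
  m = 0111 → c = 111001101, weight = 6.
  m = 1111 → c = 110010001, weight = 4.
Tally weights:
  weight 0: 1 codewords.
  weight 2: 1 codewords.
  weight 3: 1 codewords.
  weight 4: 5 codewords.
  weight 5: 4 codewords.
  weight 6: 1 codewords.
  weight 7: 3 codewords.
Minimum distance d = smallest w > 0 with A_w > 0 = 2.
Sanity: Σ A_w = 16 = 2^4 = 16 ✓.


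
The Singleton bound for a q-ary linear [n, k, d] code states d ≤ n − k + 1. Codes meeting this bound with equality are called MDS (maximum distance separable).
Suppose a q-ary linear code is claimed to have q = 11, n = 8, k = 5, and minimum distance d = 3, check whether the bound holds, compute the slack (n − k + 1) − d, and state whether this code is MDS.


Singleton RHS = n − k + 1 = 4, slack = 1, bound satisfied, not MDS.

Singleton bound: d ≤ n − k + 1.
Here n = 8, k = 5, so n − k + 1 = 4.
Given d = 3, check d ≤ 4: YES.
Slack = (n − k + 1) − d = 1.
The code is NOT MDS (slack = 1 > 0).
Description: the claimed parameters are [8, 5, 3]_11; such a code would be non-MDS.


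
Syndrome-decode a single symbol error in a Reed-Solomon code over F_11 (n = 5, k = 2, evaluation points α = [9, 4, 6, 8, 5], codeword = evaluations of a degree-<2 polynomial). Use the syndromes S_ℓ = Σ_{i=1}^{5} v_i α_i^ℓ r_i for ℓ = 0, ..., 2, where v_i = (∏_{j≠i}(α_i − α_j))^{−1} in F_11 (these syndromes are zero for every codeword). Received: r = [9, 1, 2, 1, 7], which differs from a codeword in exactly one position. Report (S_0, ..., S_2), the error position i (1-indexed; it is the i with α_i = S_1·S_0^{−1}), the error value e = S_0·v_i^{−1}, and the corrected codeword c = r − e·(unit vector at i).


S = (1, 8, 9), error at position 4, error magnitude e = 9, c = [9, 1, 2, 3, 7].

Step 1: column multipliers v_i = (∏_{j≠i}(α_i − α_j))^{−1} mod 11.
  i = 1 (α = 9): (9−4)(9−6)(9−8)(9−5) = 5·3·1·4 = 60 ≡ 5, so v_1 = 5^{−1} = 9 (mod 11).
  i = 2 (α = 4): (4−9)(4−6)(4−8)(4−5) = (−5)·(−2)·(−4)·(−1) = 40 ≡ 7, so v_2 = 7^{−1} = 8 (mod 11).
  i = 3 (α = 6): (6−9)(6−4)(6−8)(6−5) = (−3)·2·(−2)·1 = 12 ≡ 1, so v_3 = 1^{−1} = 1 (mod 11).
  i = 4 (α = 8): (8−9)(8−4)(8−6)(8−5) = (−1)·4·2·3 = −24 ≡ 9, so v_4 = 9^{−1} = 5 (mod 11).
  i = 5 (α = 5): (5−9)(5−4)(5−6)(5−8) = (−4)·1·(−1)·(−3) = −12 ≡ 10, so v_5 = 10^{−1} = 10 (mod 11).
  v = [9, 8, 1, 5, 10].
Step 2: syndromes of r = [9, 1, 2, 1, 7] (all sums mod 11).
  S_0 = Σ v_i r_i = 9·9 + 8·1 + 1·2 + 5·1 + 10·7 = 166 ≡ 1.
  S_1 = Σ v_i α_i r_i = 9·9·9 + 8·4·1 + 1·6·2 + 5·8·1 + 10·5·7 = 1163 ≡ 8.
  α_i^2 mod 11 = [4, 5, 3, 9, 3].
  S_2 = Σ v_i α_i^2 r_i = 9·4·9 + 8·5·1 + 1·3·2 + 5·9·1 + 10·3·7 = 625 ≡ 9.
  S = (1, 8, 9) ≠ 0, so r is not a codeword (an error is present).
Step 3: locate the error. For a single error e at position i, S_ℓ = v_i·e·α_i^ℓ, so α_err = S_1/S_0.
  S_0^{−1} = 1^{−1} = 1 (mod 11), so α_err = 8·1 = 8 ≡ 8 = α_4. Error position i = 4.
  Consistency check: S_2/S_1 = 9·7 = 63 ≡ 8 = α_err ✓ (single-error assumption holds).
Step 4: error magnitude e = S_0/v_4 = S_0·∏_{j≠4}(α_4 − α_j) = 1·9 = 9 ≡ 9 (mod 11).
Step 5: correct position 4: c_4 = r_4 − e = 1 − 9 ≡ 3 (mod 11). Hence c = [9, 1, 2, 3, 7].
  Check: interpolating c through the α_i gives m(x) = 10 + 6·x (degree < 2) with m(α_i) = c_i for every i, so c is indeed a codeword.


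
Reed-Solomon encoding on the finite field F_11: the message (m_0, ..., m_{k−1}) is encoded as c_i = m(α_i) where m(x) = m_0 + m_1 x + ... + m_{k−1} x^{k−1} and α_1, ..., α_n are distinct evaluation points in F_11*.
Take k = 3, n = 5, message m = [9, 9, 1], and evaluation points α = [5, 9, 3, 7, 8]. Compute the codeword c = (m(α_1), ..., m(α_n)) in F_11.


c = [2, 6, 1, 0, 2]

Message polynomial: m(x) = 9 + 9·x + 1·x^2 (mod 11).
For each evaluation point α_i, compute m(α_i) mod 11:
  α_1 = 5: Horner steps 1 → 3 → 2, so m(5) = 2.
  α_2 = 9: Horner steps 1 → 7 → 6, so m(9) = 6.
  α_3 = 3: Horner steps 1 → 1 → 1, so m(3) = 1.
  α_4 = 7: Horner steps 1 → 5 → 0, so m(7) = 0.
  α_5 = 8: Horner steps 1 → 6 → 2, so m(8) = 2.
Codeword c = [2, 6, 1, 0, 2] ∈ F_11^5.


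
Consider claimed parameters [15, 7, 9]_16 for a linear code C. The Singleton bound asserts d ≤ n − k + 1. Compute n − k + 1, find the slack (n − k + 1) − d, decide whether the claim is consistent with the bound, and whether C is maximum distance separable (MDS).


Singleton RHS = n − k + 1 = 9, slack = 0, bound satisfied, MDS.

Singleton bound: d ≤ n − k + 1.
Here n = 15, k = 7, so n − k + 1 = 9.
Given d = 9, check d ≤ 9: YES.
Slack = (n − k + 1) − d = 0.
The code is MDS (slack = 0).
Description: the claimed parameters are [15, 7, 9]_16; such a code would be MDS (meets Singleton bound).


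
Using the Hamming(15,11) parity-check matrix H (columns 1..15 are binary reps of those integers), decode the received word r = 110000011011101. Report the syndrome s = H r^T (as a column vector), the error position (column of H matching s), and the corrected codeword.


s = (0, 1, 1, 1)^T, error position = 7, corrected codeword c = 110000111011101

Compute s = H r^T mod 2 one row at a time:
  s_1 = 1 + 1 + 0 + 1 + 1 + 1 + 0 + 1 = 6 ≡ 0 (mod 2).
  s_2 = 0 + 0 + 0 + 0 + 1 + 1 + 0 + 1 = 3 ≡ 1 (mod 2).
  s_3 = 1 + 0 + 0 + 0 + 0 + 1 + 0 + 1 = 3 ≡ 1 (mod 2).
  s_4 = 1 + 0 + 0 + 0 + 1 + 1 + 1 + 1 = 5 ≡ 1 (mod 2).
s = (0, 1, 1, 1)^T — this equals column 7 of H (binary 0111), so error is at position 7.
Correct: flip bit 7 of r = 110000011011101 to get c = 110000111011101.


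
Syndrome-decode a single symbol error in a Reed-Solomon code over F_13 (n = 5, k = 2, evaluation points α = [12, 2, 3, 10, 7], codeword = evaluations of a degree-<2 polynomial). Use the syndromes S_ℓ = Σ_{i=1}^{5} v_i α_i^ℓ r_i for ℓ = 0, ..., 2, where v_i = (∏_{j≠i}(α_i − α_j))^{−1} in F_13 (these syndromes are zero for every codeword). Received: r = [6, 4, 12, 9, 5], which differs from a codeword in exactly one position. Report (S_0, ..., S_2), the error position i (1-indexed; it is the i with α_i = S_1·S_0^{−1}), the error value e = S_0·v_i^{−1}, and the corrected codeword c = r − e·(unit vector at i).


S = (3, 4, 1), error at position 4, error magnitude e = 6, c = [6, 4, 12, 3, 5].

Step 1: column multipliers v_i = (∏_{j≠i}(α_i − α_j))^{−1} mod 13.
  i = 1 (α = 12): (12−2)(12−3)(12−10)(12−7) = 10·9·2·5 = 900 ≡ 3, so v_1 = 3^{−1} = 9 (mod 13).
  i = 2 (α = 2): (2−12)(2−3)(2−10)(2−7) = (−10)·(−1)·(−8)·(−5) = 400 ≡ 10, so v_2 = 10^{−1} = 4 (mod 13).
  i = 3 (α = 3): (3−12)(3−2)(3−10)(3−7) = (−9)·1·(−7)·(−4) = −252 ≡ 8, so v_3 = 8^{−1} = 5 (mod 13).
  i = 4 (α = 10): (10−12)(10−2)(10−3)(10−7) = (−2)·8·7·3 = −336 ≡ 2, so v_4 = 2^{−1} = 7 (mod 13).
  i = 5 (α = 7): (7−12)(7−2)(7−3)(7−10) = (−5)·5·4·(−3) = 300 ≡ 1, so v_5 = 1^{−1} = 1 (mod 13).
  v = [9, 4, 5, 7, 1].
Step 2: syndromes of r = [6, 4, 12, 9, 5] (all sums mod 13).
  S_0 = Σ v_i r_i = 9·6 + 4·4 + 5·12 + 7·9 + 1·5 = 198 ≡ 3.
  S_1 = Σ v_i α_i r_i = 9·12·6 + 4·2·4 + 5·3·12 + 7·10·9 + 1·7·5 = 1525 ≡ 4.
  α_i^2 mod 13 = [1, 4, 9, 9, 10].
  S_2 = Σ v_i α_i^2 r_i = 9·1·6 + 4·4·4 + 5·9·12 + 7·9·9 + 1·10·5 = 1275 ≡ 1.
  S = (3, 4, 1) ≠ 0, so r is not a codeword (an error is present).
Step 3: locate the error. For a single error e at position i, S_ℓ = v_i·e·α_i^ℓ, so α_err = S_1/S_0.
  S_0^{−1} = 3^{−1} = 9 (mod 13), so α_err = 4·9 = 36 ≡ 10 = α_4. Error position i = 4.
  Consistency check: S_2/S_1 = 1·10 = 10 ≡ 10 = α_err ✓ (single-error assumption holds).
Step 4: error magnitude e = S_0/v_4 = S_0·∏_{j≠4}(α_4 − α_j) = 3·2 = 6 ≡ 6 (mod 13).
Step 5: correct position 4: c_4 = r_4 − e = 9 − 6 ≡ 3 (mod 13). Hence c = [6, 4, 12, 3, 5].
  Check: interpolating c through the α_i gives m(x) = 1 + 8·x (degree < 2) with m(α_i) = c_i for every i, so c is indeed a codeword.


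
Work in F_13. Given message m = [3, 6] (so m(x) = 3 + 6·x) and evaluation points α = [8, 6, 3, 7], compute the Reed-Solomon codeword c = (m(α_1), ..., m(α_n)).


c = [12, 0, 8, 6]

Message polynomial: m(x) = 3 + 6·x (mod 13).
For each evaluation point α_i, compute m(α_i) mod 13:
  α_1 = 8: Horner steps 6 → 12, so m(8) = 12.
  α_2 = 6: Horner steps 6 → 0, so m(6) = 0.
  α_3 = 3: Horner steps 6 → 8, so m(3) = 8.
  α_4 = 7: Horner steps 6 → 6, so m(7) = 6.
Codeword c = [12, 0, 8, 6] ∈ F_13^4.


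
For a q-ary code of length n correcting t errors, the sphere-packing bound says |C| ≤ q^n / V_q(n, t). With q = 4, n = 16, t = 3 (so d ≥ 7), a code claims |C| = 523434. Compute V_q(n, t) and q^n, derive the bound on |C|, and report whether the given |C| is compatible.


V_q(n, t) = 16249, q^n = 4294967296, Hamming bound = 264321, |C| = 523434 > bound (violated).

Step 1: Compute V_q(n, t) = Σ_{j=0}^3 C(n, j) (q−1)^j.
  j = 0: C(16,0)·(3)^0 = 1·1 = 1.
  j = 1: C(16,1)·(3)^1 = 16·3 = 48.
  j = 2: C(16,2)·(3)^2 = 120·9 = 1080.
  j = 3: C(16,3)·(3)^3 = 560·27 = 15120.
  V_q(n, t) = 1 + 48 + 1080 + 15120 = 16249.
Step 2: q^n = 4^16 = 4294967296.
Step 3: Hamming bound ⌊q^n / V_q(n,t)⌋ = ⌊4294967296/16249⌋ = 264321.
Step 4: Compare |C| = 523434 to 264321: violated.
The claimed |C| lies above the Hamming bound, so no 4-ary code of length 16 with d ≥ 7 can have 523434 codewords.


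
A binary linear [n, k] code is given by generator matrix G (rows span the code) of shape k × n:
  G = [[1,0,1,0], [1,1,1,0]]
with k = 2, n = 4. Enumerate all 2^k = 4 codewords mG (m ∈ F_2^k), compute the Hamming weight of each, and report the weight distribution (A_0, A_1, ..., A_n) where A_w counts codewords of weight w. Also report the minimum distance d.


Weight distribution: A_0 = 1, A_1 = 1, A_2 = 1, A_3 = 1. Minimum distance d = 1.

Enumerate all 2^2 = 4 messages m ∈ F_2^2.
For each, compute codeword c = mG in F_2^4, then tally its weight.
  m = 00 → c = 0000, weight = 0.
  m = 10 → c = 1010, weight = 2.
  m = 01 → c = 1110, weight = 3.
  m = 11 → c = 0100, weight = 1.
Tally weights:
  weight 0: 1 codewords.
  weight 1: 1 codewords.
  weight 2: 1 codewords.
  weight 3: 1 codewords.
Minimum distance d = smallest w > 0 with A_w > 0 = 1.
Sanity: Σ A_w = 4 = 2^2 = 4 ✓.


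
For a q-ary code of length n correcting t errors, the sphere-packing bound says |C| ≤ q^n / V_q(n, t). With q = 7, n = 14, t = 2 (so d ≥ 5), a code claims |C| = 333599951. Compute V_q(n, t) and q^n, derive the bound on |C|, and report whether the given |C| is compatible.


V_q(n, t) = 3361, q^n = 678223072849, Hamming bound = 201792047, |C| = 333599951 > bound (violated).

Step 1: Compute V_q(n, t) = Σ_{j=0}^2 C(n, j) (q−1)^j.
  j = 0: C(14,0)·(6)^0 = 1·1 = 1.
  j = 1: C(14,1)·(6)^1 = 14·6 = 84.
  j = 2: C(14,2)·(6)^2 = 91·36 = 3276.
  V_q(n, t) = 1 + 84 + 3276 = 3361.
Step 2: q^n = 7^14 = 678223072849.
Step 3: Hamming bound ⌊q^n / V_q(n,t)⌋ = ⌊678223072849/3361⌋ = 201792047.
Step 4: Compare |C| = 333599951 to 201792047: violated.
The claimed |C| lies above the Hamming bound, so no 7-ary code of length 14 with d ≥ 5 can have 333599951 codewords.


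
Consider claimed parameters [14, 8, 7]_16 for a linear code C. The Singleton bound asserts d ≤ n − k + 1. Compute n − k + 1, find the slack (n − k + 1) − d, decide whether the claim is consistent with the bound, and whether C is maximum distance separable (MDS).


Singleton RHS = n − k + 1 = 7, slack = 0, bound satisfied, MDS.

Singleton bound: d ≤ n − k + 1.
Here n = 14, k = 8, so n − k + 1 = 7.
Given d = 7, check d ≤ 7: YES.
Slack = (n − k + 1) − d = 0.
The code is MDS (slack = 0).
Description: the claimed parameters are [14, 8, 7]_16; such a code would be MDS (meets Singleton bound).


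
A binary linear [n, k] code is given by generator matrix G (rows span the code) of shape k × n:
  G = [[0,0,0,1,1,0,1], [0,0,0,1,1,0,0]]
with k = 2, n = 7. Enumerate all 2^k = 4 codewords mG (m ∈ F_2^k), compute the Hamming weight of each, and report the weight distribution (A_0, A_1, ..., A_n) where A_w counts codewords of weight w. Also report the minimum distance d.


Weight distribution: A_0 = 1, A_1 = 1, A_2 = 1, A_3 = 1. Minimum distance d = 1.

Enumerate all 2^2 = 4 messages m ∈ F_2^2.
For each, compute codeword c = mG in F_2^7, then tally its weight.
  m = 00 → c = 0000000, weight = 0.
  m = 10 → c = 0001101, weight = 3.
  m = 01 → c = 0001100, weight = 2.
  m = 11 → c = 0000001, weight = 1.
Tally weights:
  weight 0: 1 codewords.
  weight 1: 1 codewords.
  weight 2: 1 codewords.
  weight 3: 1 codewords.
Minimum distance d = smallest w > 0 with A_w > 0 = 1.
Sanity: Σ A_w = 4 = 2^2 = 4 ✓.


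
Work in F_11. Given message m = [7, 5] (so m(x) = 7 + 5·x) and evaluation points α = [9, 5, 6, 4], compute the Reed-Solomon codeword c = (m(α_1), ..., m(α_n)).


c = [8, 10, 4, 5]

Message polynomial: m(x) = 7 + 5·x (mod 11).
For each evaluation point α_i, compute m(α_i) mod 11:
  α_1 = 9: Horner steps 5 → 8, so m(9) = 8.
  α_2 = 5: Horner steps 5 → 10, so m(5) = 10.
  α_3 = 6: Horner steps 5 → 4, so m(6) = 4.
  α_4 = 4: Horner steps 5 → 5, so m(4) = 5.
Codeword c = [8, 10, 4, 5] ∈ F_11^4.


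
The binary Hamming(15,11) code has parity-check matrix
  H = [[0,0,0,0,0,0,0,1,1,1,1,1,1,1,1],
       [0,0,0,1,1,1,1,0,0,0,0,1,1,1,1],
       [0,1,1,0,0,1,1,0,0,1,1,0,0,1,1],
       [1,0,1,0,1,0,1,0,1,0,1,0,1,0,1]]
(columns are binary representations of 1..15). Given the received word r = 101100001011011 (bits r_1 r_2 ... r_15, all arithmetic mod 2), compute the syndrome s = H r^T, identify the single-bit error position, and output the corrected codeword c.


s = (1, 0, 0, 1)^T, error position = 9, corrected codeword c = 101100000011011

Compute s = H r^T mod 2 one row at a time:
  s_1 = 0 + 1 + 0 + 1 + 1 + 0 + 1 + 1 = 5 ≡ 1 (mod 2).
  s_2 = 1 + 0 + 0 + 0 + 1 + 0 + 1 + 1 = 4 ≡ 0 (mod 2).
  s_3 = 0 + 1 + 0 + 0 + 0 + 1 + 1 + 1 = 4 ≡ 0 (mod 2).
  s_4 = 1 + 1 + 0 + 0 + 1 + 1 + 0 + 1 = 5 ≡ 1 (mod 2).
s = (1, 0, 0, 1)^T — this equals column 9 of H (binary 1001), so error is at position 9.
Correct: flip bit 9 of r = 101100001011011 to get c = 101100000011011.


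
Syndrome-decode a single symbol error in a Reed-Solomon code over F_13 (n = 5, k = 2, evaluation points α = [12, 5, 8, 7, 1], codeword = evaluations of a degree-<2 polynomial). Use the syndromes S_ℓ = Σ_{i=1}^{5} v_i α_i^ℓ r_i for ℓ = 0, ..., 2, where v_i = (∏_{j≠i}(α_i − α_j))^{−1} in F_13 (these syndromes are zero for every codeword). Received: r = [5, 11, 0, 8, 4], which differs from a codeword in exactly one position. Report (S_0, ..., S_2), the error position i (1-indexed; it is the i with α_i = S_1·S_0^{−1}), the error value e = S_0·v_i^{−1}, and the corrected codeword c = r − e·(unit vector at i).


S = (4, 9, 4), error at position 1, error magnitude e = 11, c = [7, 11, 0, 8, 4].

Step 1: column multipliers v_i = (∏_{j≠i}(α_i − α_j))^{−1} mod 13.
  i = 1 (α = 12): (12−5)(12−8)(12−7)(12−1) = 7·4·5·11 = 1540 ≡ 6, so v_1 = 6^{−1} = 11 (mod 13).
  i = 2 (α = 5): (5−12)(5−8)(5−7)(5−1) = (−7)·(−3)·(−2)·4 = −168 ≡ 1, so v_2 = 1^{−1} = 1 (mod 13).
  i = 3 (α = 8): (8−12)(8−5)(8−7)(8−1) = (−4)·3·1·7 = −84 ≡ 7, so v_3 = 7^{−1} = 2 (mod 13).
  i = 4 (α = 7): (7−12)(7−5)(7−8)(7−1) = (−5)·2·(−1)·6 = 60 ≡ 8, so v_4 = 8^{−1} = 5 (mod 13).
  i = 5 (α = 1): (1−12)(1−5)(1−8)(1−7) = (−11)·(−4)·(−7)·(−6) = 1848 ≡ 2, so v_5 = 2^{−1} = 7 (mod 13).
  v = [11, 1, 2, 5, 7].
Step 2: syndromes of r = [5, 11, 0, 8, 4] (all sums mod 13).
  S_0 = Σ v_i r_i = 11·5 + 1·11 + 2·0 + 5·8 + 7·4 = 134 ≡ 4.
  S_1 = Σ v_i α_i r_i = 11·12·5 + 1·5·11 + 2·8·0 + 5·7·8 + 7·1·4 = 1023 ≡ 9.
  α_i^2 mod 13 = [1, 12, 12, 10, 1].
  S_2 = Σ v_i α_i^2 r_i = 11·1·5 + 1·12·11 + 2·12·0 + 5·10·8 + 7·1·4 = 615 ≡ 4.
  S = (4, 9, 4) ≠ 0, so r is not a codeword (an error is present).
Step 3: locate the error. For a single error e at position i, S_ℓ = v_i·e·α_i^ℓ, so α_err = S_1/S_0.
  S_0^{−1} = 4^{−1} = 10 (mod 13), so α_err = 9·10 = 90 ≡ 12 = α_1. Error position i = 1.
  Consistency check: S_2/S_1 = 4·3 = 12 ≡ 12 = α_err ✓ (single-error assumption holds).
Step 4: error magnitude e = S_0/v_1 = S_0·∏_{j≠1}(α_1 − α_j) = 4·6 = 24 ≡ 11 (mod 13).
Step 5: correct position 1: c_1 = r_1 − e = 5 − 11 ≡ 7 (mod 13). Hence c = [7, 11, 0, 8, 4].
  Check: interpolating c through the α_i gives m(x) = 12 + 5·x (degree < 2) with m(α_i) = c_i for every i, so c is indeed a codeword.


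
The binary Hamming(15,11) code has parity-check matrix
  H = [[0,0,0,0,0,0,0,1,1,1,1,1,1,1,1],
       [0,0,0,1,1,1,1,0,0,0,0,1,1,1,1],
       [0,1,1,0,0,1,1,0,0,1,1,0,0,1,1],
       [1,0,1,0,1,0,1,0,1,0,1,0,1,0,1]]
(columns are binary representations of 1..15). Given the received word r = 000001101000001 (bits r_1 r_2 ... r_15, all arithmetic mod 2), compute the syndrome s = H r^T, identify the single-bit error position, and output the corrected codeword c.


s = (0, 1, 1, 1)^T, error position = 7, corrected codeword c = 000001001000001

Compute s = H r^T mod 2 one row at a time:
  s_1 = 0 + 1 + 0 + 0 + 0 + 0 + 0 + 1 = 2 ≡ 0 (mod 2).
  s_2 = 0 + 0 + 1 + 1 + 0 + 0 + 0 + 1 = 3 ≡ 1 (mod 2).
  s_3 = 0 + 0 + 1 + 1 + 0 + 0 + 0 + 1 = 3 ≡ 1 (mod 2).
  s_4 = 0 + 0 + 0 + 1 + 1 + 0 + 0 + 1 = 3 ≡ 1 (mod 2).
s = (0, 1, 1, 1)^T — this equals column 7 of H (binary 0111), so error is at position 7.
Correct: flip bit 7 of r = 000001101000001 to get c = 000001001000001.


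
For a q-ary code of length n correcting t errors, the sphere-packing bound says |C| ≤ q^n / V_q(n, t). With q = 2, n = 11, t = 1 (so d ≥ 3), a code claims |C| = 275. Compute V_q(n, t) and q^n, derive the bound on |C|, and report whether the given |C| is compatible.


V_q(n, t) = 12, q^n = 2048, Hamming bound = 170, |C| = 275 > bound (violated).

Step 1: Compute V_q(n, t) = Σ_{j=0}^1 C(n, j) (q−1)^j.
  j = 0: C(11,0)·(1)^0 = 1·1 = 1.
  j = 1: C(11,1)·(1)^1 = 11·1 = 11.
  V_q(n, t) = 1 + 11 = 12.
Step 2: q^n = 2^11 = 2048.
Step 3: Hamming bound ⌊q^n / V_q(n,t)⌋ = ⌊2048/12⌋ = 170.
Step 4: Compare |C| = 275 to 170: violated.
The claimed |C| lies above the Hamming bound, so no 2-ary code of length 11 with d ≥ 3 can have 275 codewords.


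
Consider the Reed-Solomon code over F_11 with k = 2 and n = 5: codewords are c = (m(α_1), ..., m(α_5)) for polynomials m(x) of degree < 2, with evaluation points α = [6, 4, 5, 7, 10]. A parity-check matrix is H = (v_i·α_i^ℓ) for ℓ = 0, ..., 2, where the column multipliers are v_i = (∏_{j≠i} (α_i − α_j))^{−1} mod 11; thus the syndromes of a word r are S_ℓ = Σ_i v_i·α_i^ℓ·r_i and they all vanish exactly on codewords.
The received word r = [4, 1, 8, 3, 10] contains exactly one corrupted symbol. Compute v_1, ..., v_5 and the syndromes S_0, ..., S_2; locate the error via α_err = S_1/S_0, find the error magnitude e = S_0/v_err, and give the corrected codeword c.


S = (9, 8, 1), error at position 4, error magnitude e = 3, c = [4, 1, 8, 0, 10].

Step 1: column multipliers v_i = (∏_{j≠i}(α_i − α_j))^{−1} mod 11.
  i = 1 (α = 6): (6−4)(6−5)(6−7)(6−10) = 2·1·(−1)·(−4) = 8 ≡ 8, so v_1 = 8^{−1} = 7 (mod 11).
  i = 2 (α = 4): (4−6)(4−5)(4−7)(4−10) = (−2)·(−1)·(−3)·(−6) = 36 ≡ 3, so v_2 = 3^{−1} = 4 (mod 11).
  i = 3 (α = 5): (5−6)(5−4)(5−7)(5−10) = (−1)·1·(−2)·(−5) = −10 ≡ 1, so v_3 = 1^{−1} = 1 (mod 11).
  i = 4 (α = 7): (7−6)(7−4)(7−5)(7−10) = 1·3·2·(−3) = −18 ≡ 4, so v_4 = 4^{−1} = 3 (mod 11).
  i = 5 (α = 10): (10−6)(10−4)(10−5)(10−7) = 4·6·5·3 = 360 ≡ 8, so v_5 = 8^{−1} = 7 (mod 11).
  v = [7, 4, 1, 3, 7].
Step 2: syndromes of r = [4, 1, 8, 3, 10] (all sums mod 11).
  S_0 = Σ v_i r_i = 7·4 + 4·1 + 1·8 + 3·3 + 7·10 = 119 ≡ 9.
  S_1 = Σ v_i α_i r_i = 7·6·4 + 4·4·1 + 1·5·8 + 3·7·3 + 7·10·10 = 987 ≡ 8.
  α_i^2 mod 11 = [3, 5, 3, 5, 1].
  S_2 = Σ v_i α_i^2 r_i = 7·3·4 + 4·5·1 + 1·3·8 + 3·5·3 + 7·1·10 = 243 ≡ 1.
  S = (9, 8, 1) ≠ 0, so r is not a codeword (an error is present).
Step 3: locate the error. For a single error e at position i, S_ℓ = v_i·e·α_i^ℓ, so α_err = S_1/S_0.
  S_0^{−1} = 9^{−1} = 5 (mod 11), so α_err = 8·5 = 40 ≡ 7 = α_4. Error position i = 4.
  Consistency check: S_2/S_1 = 1·7 = 7 ≡ 7 = α_err ✓ (single-error assumption holds).
Step 4: error magnitude e = S_0/v_4 = S_0·∏_{j≠4}(α_4 − α_j) = 9·4 = 36 ≡ 3 (mod 11).
Step 5: correct position 4: c_4 = r_4 − e = 3 − 3 ≡ 0 (mod 11). Hence c = [4, 1, 8, 0, 10].
  Check: interpolating c through the α_i gives m(x) = 6 + 7·x (degree < 2) with m(α_i) = c_i for every i, so c is indeed a codeword.


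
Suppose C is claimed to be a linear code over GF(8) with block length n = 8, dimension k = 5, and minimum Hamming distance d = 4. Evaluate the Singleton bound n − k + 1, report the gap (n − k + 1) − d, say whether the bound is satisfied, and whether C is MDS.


Singleton RHS = n − k + 1 = 4, slack = 0, bound satisfied, MDS.

Singleton bound: d ≤ n − k + 1.
Here n = 8, k = 5, so n − k + 1 = 4.
Given d = 4, check d ≤ 4: YES.
Slack = (n − k + 1) − d = 0.
The code is MDS (slack = 0).
Description: the claimed parameters are [8, 5, 4]_8; such a code would be MDS (meets Singleton bound).


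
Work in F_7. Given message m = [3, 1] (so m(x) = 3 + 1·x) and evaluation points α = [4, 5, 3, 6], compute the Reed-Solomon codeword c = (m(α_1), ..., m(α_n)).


c = [0, 1, 6, 2]

Message polynomial: m(x) = 3 + 1·x (mod 7).
For each evaluation point α_i, compute m(α_i) mod 7:
  α_1 = 4: Horner steps 1 → 0, so m(4) = 0.
  α_2 = 5: Horner steps 1 → 1, so m(5) = 1.
  α_3 = 3: Horner steps 1 → 6, so m(3) = 6.
  α_4 = 6: Horner steps 1 → 2, so m(6) = 2.
Codeword c = [0, 1, 6, 2] ∈ F_7^4.


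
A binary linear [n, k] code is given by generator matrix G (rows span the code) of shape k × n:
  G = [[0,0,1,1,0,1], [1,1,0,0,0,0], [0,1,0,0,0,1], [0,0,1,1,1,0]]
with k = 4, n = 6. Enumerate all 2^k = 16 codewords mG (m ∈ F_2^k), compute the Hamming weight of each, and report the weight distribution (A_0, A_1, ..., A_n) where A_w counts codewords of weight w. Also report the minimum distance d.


Weight distribution: A_0 = 1, A_2 = 6, A_3 = 4, A_4 = 1, A_5 = 4. Minimum distance d = 2.

Enumerate all 2^4 = 16 messages m ∈ F_2^4.
For each, compute codeword c = mG in F_2^6, then tally its weight.
  m = 0000 → c = 000000, weight = 0.
  m = 1000 → c = 001101, weight = 3.
  m = 0100 → c = 110000, weight = 2.
  m = 1100 → c = 111101, weight = 5.
  m = 0010 → c = 010001, weight = 2.
  m = 1010 → c = 011100, weight = 3.
  m = 0110 → c = 100001, weight = 2.
  m = 1110 → c = 101100, weight = 3.
  m = 0001 → c = 001110, weight = 3.
  m = 1001 → c = 000011, weight = 2.
  m = 0101 → c = 111110, weight = 5.
  m = 1101 → c = 110011, weight = 4.
  m = 0011 → c = 011111, weight = 5.
  m = 1011 → c = 010010, weight = 2.
  m = 0111 → c = 101111, weight = 5.
  m = 1111 → c = 100010, weight = 2.
Tally weights:
  weight 0: 1 codewords.
  weight 2: 6 codewords.
  weight 3: 4 codewords.
  weight 4: 1 codewords.
  weight 5: 4 codewords.
Minimum distance d = smallest w > 0 with A_w > 0 = 2.
Sanity: Σ A_w = 16 = 2^4 = 16 ✓.


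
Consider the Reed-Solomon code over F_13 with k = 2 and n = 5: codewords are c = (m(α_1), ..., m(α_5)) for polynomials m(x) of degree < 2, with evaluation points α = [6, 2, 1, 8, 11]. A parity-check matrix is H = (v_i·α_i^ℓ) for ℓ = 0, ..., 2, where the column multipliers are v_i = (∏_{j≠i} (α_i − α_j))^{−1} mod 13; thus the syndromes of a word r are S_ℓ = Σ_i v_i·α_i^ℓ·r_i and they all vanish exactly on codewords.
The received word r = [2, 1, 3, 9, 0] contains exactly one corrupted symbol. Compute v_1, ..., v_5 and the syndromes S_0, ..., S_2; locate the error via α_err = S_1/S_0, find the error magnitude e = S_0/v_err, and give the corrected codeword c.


S = (1, 1, 1), error at position 3, error magnitude e = 12, c = [2, 1, 4, 9, 0].

Step 1: column multipliers v_i = (∏_{j≠i}(α_i − α_j))^{−1} mod 13.
  i = 1 (α = 6): (6−2)(6−1)(6−8)(6−11) = 4·5·(−2)·(−5) = 200 ≡ 5, so v_1 = 5^{−1} = 8 (mod 13).
  i = 2 (α = 2): (2−6)(2−1)(2−8)(2−11) = (−4)·1·(−6)·(−9) = −216 ≡ 5, so v_2 = 5^{−1} = 8 (mod 13).
  i = 3 (α = 1): (1−6)(1−2)(1−8)(1−11) = (−5)·(−1)·(−7)·(−10) = 350 ≡ 12, so v_3 = 12^{−1} = 12 (mod 13).
  i = 4 (α = 8): (8−6)(8−2)(8−1)(8−11) = 2·6·7·(−3) = −252 ≡ 8, so v_4 = 8^{−1} = 5 (mod 13).
  i = 5 (α = 11): (11−6)(11−2)(11−1)(11−8) = 5·9·10·3 = 1350 ≡ 11, so v_5 = 11^{−1} = 6 (mod 13).
  v = [8, 8, 12, 5, 6].
Step 2: syndromes of r = [2, 1, 3, 9, 0] (all sums mod 13).
  S_0 = Σ v_i r_i = 8·2 + 8·1 + 12·3 + 5·9 + 6·0 = 105 ≡ 1.
  S_1 = Σ v_i α_i r_i = 8·6·2 + 8·2·1 + 12·1·3 + 5·8·9 + 6·11·0 = 508 ≡ 1.
  α_i^2 mod 13 = [10, 4, 1, 12, 4].
  S_2 = Σ v_i α_i^2 r_i = 8·10·2 + 8·4·1 + 12·1·3 + 5·12·9 + 6·4·0 = 768 ≡ 1.
  S = (1, 1, 1) ≠ 0, so r is not a codeword (an error is present).
Step 3: locate the error. For a single error e at position i, S_ℓ = v_i·e·α_i^ℓ, so α_err = S_1/S_0.
  S_0^{−1} = 1^{−1} = 1 (mod 13), so α_err = 1·1 = 1 ≡ 1 = α_3. Error position i = 3.
  Consistency check: S_2/S_1 = 1·1 = 1 ≡ 1 = α_err ✓ (single-error assumption holds).
Step 4: error magnitude e = S_0/v_3 = S_0·∏_{j≠3}(α_3 − α_j) = 1·12 = 12 ≡ 12 (mod 13).
Step 5: correct position 3: c_3 = r_3 − e = 3 − 12 ≡ 4 (mod 13). Hence c = [2, 1, 4, 9, 0].
  Check: interpolating c through the α_i gives m(x) = 7 + 10·x (degree < 2) with m(α_i) = c_i for every i, so c is indeed a codeword.


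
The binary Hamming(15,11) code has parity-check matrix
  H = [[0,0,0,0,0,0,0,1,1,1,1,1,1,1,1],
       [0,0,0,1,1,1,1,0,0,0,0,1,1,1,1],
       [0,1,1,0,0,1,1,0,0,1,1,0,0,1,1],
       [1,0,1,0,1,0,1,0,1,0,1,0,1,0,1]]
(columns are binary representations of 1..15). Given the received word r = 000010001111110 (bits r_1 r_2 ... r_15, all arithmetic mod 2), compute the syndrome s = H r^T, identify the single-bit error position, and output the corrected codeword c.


s = (0, 0, 1, 0)^T, error position = 2, corrected codeword c = 010010001111110

Compute s = H r^T mod 2 one row at a time:
  s_1 = 0 + 1 + 1 + 1 + 1 + 1 + 1 + 0 = 6 ≡ 0 (mod 2).
  s_2 = 0 + 1 + 0 + 0 + 1 + 1 + 1 + 0 = 4 ≡ 0 (mod 2).
  s_3 = 0 + 0 + 0 + 0 + 1 + 1 + 1 + 0 = 3 ≡ 1 (mod 2).
  s_4 = 0 + 0 + 1 + 0 + 1 + 1 + 1 + 0 = 4 ≡ 0 (mod 2).
s = (0, 0, 1, 0)^T — this equals column 2 of H (binary 0010), so error is at position 2.
Correct: flip bit 2 of r = 000010001111110 to get c = 010010001111110.


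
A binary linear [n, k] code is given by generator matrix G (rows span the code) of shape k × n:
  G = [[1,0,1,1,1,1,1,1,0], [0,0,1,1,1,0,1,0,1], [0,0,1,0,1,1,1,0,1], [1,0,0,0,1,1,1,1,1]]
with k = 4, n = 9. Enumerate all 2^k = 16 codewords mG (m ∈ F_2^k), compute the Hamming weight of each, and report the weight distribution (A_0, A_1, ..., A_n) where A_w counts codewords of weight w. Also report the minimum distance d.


Weight distribution: A_0 = 1, A_2 = 2, A_3 = 3, A_4 = 3, A_5 = 4, A_6 = 2, A_7 = 1. Minimum distance d = 2.

Enumerate all 2^4 = 16 messages m ∈ F_2^4.
For each, compute codeword c = mG in F_2^9, then tally its weight.
  m = 0000 → c = 000000000, weight = 0.
  m = 1000 → c = 101111110, weight = 7.
  m = 0100 → c = 001110101, weight = 5.
  m = 1100 → c = 100001011, weight = 4.
  m = 0010 → c = 001011101, weight = 5.
  m = 1010 → c = 100100011, weight = 4.
  m = 0110 → c = 000101000, weight = 2.
  m = 1110 → c = 101010110, weight = 5.
  m = 0001 → c = 100011111, weight = 6.
  m = 1001 → c = 001100001, weight = 3.
  m = 0101 → c = 101101010, weight = 5.
  m = 1101 → c = 000010100, weight = 2.
  m = 0011 → c = 101000010, weight = 3.
  m = 1011 → c = 000111100, weight = 4.
  m = 0111 → c = 100110111, weight = 6.
  m = 1111 → c = 001001001, weight = 3.
Tally weights:
  weight 0: 1 codewords.
  weight 2: 2 codewords.
  weight 3: 3 codewords.
  weight 4: 3 codewords.
  weight 5: 4 codewords.
  weight 6: 2 codewords.
  weight 7: 1 codewords.
Minimum distance d = smallest w > 0 with A_w > 0 = 2.
Sanity: Σ A_w = 16 = 2^4 = 16 ✓.
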